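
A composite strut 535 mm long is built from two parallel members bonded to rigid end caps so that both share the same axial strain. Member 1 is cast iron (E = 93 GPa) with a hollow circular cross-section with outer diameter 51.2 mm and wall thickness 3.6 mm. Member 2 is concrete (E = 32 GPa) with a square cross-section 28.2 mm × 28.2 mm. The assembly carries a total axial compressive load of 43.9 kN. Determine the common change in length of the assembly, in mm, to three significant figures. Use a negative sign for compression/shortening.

-0.311 mm

A_1 = 538.3 mm².
A_2 = 795.2 mm².
Equal strain + equilibrium ⇒ each member carries load in proportion to AE: A₁E₁ = 50070000 N, A₂E₂ = 25450000 N, ΣAE = 75510000 N.
δ = PL/ΣAE = -43900·535/75510000 = -0.311 mm.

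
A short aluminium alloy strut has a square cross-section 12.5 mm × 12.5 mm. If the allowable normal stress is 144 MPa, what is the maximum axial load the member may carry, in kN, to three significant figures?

A = 156.2 mm².
P_max = σ_allow · A = 144 · 156.2 = 22500 N = 22.5 kN.

22.5 kN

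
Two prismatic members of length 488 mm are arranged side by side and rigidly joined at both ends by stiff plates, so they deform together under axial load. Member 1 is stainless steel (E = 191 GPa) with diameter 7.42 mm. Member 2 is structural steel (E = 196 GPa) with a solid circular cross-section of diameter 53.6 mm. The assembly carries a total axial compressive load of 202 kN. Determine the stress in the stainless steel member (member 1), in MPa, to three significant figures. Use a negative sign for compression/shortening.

-85.6 MPa

A_1 = 43.24 mm².
A_2 = 2256 mm².
Equal strain + equilibrium ⇒ each member carries load in proportion to AE: A₁E₁ = 8259000 N, A₂E₂ = 442300000 N, ΣAE = 450500000 N.
σ₁ = P·E₁/ΣAE = -202000·191000/450500000 = -85.64 MPa.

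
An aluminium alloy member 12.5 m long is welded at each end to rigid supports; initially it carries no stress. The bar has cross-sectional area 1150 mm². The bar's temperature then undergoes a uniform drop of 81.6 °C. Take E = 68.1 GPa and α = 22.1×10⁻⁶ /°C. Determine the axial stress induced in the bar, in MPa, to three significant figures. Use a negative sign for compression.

123 MPa

Free thermal expansion αLΔT = 22.1e-6 · 12500 · -81.6 = -22.54 mm.
The walls impose strain ε = −(-22.54)/12500 = 1.8034e-03; σ = Eε = 68100 · 1.8034e-03 = 122.8 MPa.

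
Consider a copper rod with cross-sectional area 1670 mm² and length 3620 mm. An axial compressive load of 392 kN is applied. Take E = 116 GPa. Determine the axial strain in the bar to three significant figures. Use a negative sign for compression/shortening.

σ = N/A = -234.7 MPa; ε = σ/E = -234.7/116000 = -2.024e-03.

-0.00202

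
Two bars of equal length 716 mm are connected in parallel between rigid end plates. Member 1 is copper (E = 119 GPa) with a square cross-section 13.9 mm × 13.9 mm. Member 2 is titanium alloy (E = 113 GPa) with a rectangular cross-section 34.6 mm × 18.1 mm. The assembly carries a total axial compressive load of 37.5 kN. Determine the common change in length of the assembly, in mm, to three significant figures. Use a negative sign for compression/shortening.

-0.286 mm

A_1 = 193.2 mm².
A_2 = 626.3 mm².
Equal strain + equilibrium ⇒ each member carries load in proportion to AE: A₁E₁ = 22990000 N, A₂E₂ = 70770000 N, ΣAE = 93760000 N.
δ = PL/ΣAE = -37500·716/93760000 = -0.2864 mm.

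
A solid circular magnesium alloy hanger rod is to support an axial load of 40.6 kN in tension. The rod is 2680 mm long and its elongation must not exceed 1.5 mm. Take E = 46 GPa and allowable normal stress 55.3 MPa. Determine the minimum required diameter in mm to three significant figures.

Required area A ≥ P/σ_allow = 40600/55.3 = 734.2 mm².
For a solid circular section, d ≥ √(4A/π) = 30.57 mm.
Elongation limit: A ≥ PL/(Eδ_allow) = 40600·2680/(46000·1.5) = 1577 mm² ⇒ d ≥ 44.81 mm.
The elongation limit governs.

44.8 mm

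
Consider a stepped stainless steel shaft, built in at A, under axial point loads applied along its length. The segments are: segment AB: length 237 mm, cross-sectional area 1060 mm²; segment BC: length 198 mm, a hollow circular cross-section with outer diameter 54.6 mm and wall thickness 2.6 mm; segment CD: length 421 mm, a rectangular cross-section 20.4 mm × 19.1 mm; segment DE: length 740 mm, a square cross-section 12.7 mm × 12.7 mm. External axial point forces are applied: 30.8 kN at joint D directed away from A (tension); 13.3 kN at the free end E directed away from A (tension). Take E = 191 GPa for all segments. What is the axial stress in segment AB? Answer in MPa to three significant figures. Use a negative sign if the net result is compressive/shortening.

Internal axial forces (sectioning from the free end, tension +): N_DE = 13.3 kN, N_CD = 44.1 kN, N_BC = 44.1 kN, N_AB = 44.1 kN.
σ_AB = N_AB/A_AB = 44100/1060 = 41.6 MPa.

41.6 MPa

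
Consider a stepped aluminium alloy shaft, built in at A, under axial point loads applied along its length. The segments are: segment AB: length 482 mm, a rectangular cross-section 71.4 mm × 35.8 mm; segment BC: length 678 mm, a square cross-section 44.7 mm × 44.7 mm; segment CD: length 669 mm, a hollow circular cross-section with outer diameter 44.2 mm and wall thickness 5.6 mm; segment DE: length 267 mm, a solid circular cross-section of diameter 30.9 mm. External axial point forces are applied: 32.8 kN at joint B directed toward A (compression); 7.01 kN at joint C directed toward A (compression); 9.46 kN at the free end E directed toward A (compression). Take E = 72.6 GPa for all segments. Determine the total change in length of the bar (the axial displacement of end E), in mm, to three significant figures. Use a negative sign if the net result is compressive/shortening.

-0.380 mm

Internal axial forces (sectioning from the free end, tension +): N_DE = -9.46 kN, N_CD = -9.46 kN, N_BC = -16.47 kN, N_AB = -49.27 kN.
A_AB = 2556 mm².
A_BC = 1998 mm².
A_CD = 679.1 mm².
A_DE = 749.9 mm².
δ_AB = -49270·482/(2556·72600) = -0.128 mm
δ_BC = -16470·678/(1998·72600) = -0.07698 mm
δ_CD = -9460·669/(679.1·72600) = -0.1284 mm
δ_DE = -9460·267/(749.9·72600) = -0.04639 mm
δ = Σδ_i = -0.3797 mm.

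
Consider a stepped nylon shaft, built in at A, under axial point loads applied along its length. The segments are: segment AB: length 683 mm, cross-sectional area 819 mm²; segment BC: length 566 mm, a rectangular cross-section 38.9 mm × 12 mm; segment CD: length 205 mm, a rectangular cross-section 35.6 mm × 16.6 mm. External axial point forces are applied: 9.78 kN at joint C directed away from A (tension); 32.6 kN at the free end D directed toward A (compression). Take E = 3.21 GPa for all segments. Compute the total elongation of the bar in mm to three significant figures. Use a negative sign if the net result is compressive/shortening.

-18.1 mm

Internal axial forces (sectioning from the free end, tension +): N_CD = -32.6 kN, N_BC = -22.82 kN, N_AB = -22.82 kN.
A_BC = 466.8 mm².
A_CD = 591 mm².
δ_AB = -22820·683/(819·3210) = -5.929 mm
δ_BC = -22820·566/(466.8·3210) = -8.62 mm
δ_CD = -32600·205/(591·3210) = -3.523 mm
δ = Σδ_i = -18.07 mm.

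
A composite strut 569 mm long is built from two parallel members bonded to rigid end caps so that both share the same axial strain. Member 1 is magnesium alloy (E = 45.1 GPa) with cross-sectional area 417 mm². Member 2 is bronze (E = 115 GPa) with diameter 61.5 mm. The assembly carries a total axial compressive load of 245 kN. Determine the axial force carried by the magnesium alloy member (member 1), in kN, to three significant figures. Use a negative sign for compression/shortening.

A_2 = 2971 mm².
Equal strain + equilibrium ⇒ each member carries load in proportion to AE: A₁E₁ = 18810000 N, A₂E₂ = 341600000 N, ΣAE = 360400000 N.
F₁ = P·A₁E₁/ΣAE = -245000·18810000/360400000 = -12780 N.

-12.8 kN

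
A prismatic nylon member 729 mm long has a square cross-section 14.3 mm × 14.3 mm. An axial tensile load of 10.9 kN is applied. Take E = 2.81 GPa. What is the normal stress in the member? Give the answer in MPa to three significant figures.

A = 204.5 mm².
σ = N/A = 10900/204.5 = 53.3 MPa.

53.3 MPa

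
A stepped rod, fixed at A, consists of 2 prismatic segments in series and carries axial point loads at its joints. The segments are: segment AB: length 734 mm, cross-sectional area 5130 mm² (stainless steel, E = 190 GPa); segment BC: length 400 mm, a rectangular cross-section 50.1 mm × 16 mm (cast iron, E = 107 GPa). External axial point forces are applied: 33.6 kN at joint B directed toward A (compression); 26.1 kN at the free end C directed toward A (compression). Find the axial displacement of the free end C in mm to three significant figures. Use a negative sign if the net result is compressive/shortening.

Internal axial forces (sectioning from the free end, tension +): N_BC = -26.1 kN, N_AB = -59.7 kN.
A_BC = 801.6 mm².
δ_AB = -59700·734/(5130·190000) = -0.04496 mm
δ_BC = -26100·400/(801.6·107000) = -0.1217 mm
δ = Σδ_i = -0.1667 mm.

-0.167 mm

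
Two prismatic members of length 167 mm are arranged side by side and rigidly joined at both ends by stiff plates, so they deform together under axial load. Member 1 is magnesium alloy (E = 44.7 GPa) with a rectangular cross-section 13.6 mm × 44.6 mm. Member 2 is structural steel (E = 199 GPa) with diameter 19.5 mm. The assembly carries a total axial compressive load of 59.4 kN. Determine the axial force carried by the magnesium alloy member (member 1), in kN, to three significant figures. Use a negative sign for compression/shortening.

A_1 = 606.6 mm².
A_2 = 298.6 mm².
Equal strain + equilibrium ⇒ each member carries load in proportion to AE: A₁E₁ = 27110000 N, A₂E₂ = 59430000 N, ΣAE = 86540000 N.
F₁ = P·A₁E₁/ΣAE = -59400·27110000/86540000 = -18610 N.

-18.6 kN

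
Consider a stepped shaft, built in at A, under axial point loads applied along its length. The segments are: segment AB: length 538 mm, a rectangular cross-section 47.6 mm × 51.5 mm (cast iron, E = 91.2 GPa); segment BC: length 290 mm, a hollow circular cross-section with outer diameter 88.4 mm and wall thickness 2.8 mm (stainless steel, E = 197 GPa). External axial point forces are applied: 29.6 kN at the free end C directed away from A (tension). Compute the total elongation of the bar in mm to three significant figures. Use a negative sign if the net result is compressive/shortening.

0.129 mm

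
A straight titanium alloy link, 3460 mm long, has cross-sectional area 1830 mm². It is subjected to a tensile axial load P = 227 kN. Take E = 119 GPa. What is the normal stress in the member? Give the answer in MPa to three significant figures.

124 MPa

σ = N/A = 227000/1830 = 124 MPa.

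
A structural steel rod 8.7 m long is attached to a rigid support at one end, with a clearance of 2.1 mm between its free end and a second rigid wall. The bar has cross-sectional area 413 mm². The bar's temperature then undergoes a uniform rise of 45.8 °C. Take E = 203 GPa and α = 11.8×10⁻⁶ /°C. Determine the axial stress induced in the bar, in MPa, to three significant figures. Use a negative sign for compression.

Free thermal expansion αLΔT = 11.8e-6 · 8700 · 45.8 = 4.702 mm.
The walls engage after the gap closes; constrained expansion = 4.702 − 2.1 = 2.602 mm.
The walls impose strain ε = −(2.602)/8700 = -2.9906e-04; σ = Eε = 203000 · -2.9906e-04 = -60.71 MPa.

-60.7 MPa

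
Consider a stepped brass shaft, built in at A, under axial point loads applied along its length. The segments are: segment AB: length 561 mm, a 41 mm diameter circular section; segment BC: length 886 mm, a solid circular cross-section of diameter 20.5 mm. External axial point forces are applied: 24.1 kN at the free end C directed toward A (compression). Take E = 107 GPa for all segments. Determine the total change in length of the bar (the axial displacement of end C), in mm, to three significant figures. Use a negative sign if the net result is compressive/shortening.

-0.700 mm

Internal axial forces (sectioning from the free end, tension +): N_BC = -24.1 kN, N_AB = -24.1 kN.
A_AB = 1320 mm².
A_BC = 330.1 mm².
δ_AB = -24100·561/(1320·107000) = -0.09571 mm
δ_BC = -24100·886/(330.1·107000) = -0.6046 mm
δ = Σδ_i = -0.7003 mm.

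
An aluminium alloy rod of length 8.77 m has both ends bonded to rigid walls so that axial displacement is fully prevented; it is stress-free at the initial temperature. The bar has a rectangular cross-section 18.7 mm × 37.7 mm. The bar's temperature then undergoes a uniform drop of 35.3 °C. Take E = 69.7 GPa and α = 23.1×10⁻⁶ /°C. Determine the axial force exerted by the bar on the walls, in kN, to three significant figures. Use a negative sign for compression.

40.1 kN

Free thermal expansion αLΔT = 23.1e-6 · 8770 · -35.3 = -7.151 mm.
The walls impose strain ε = −(-7.151)/8770 = 8.1543e-04; σ = Eε = 69700 · 8.1543e-04 = 56.84 MPa.
Wall reaction R = σ·A = 56.84·705 = 40070 N = 40.07 kN.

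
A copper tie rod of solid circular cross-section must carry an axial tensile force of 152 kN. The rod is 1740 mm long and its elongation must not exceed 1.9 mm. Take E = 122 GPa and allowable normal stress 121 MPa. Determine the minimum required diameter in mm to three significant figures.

Required area A ≥ P/σ_allow = 152000/121 = 1256 mm².
For a solid circular section, d ≥ √(4A/π) = 39.99 mm.
Elongation limit: A ≥ PL/(Eδ_allow) = 152000·1740/(122000·1.9) = 1141 mm² ⇒ d ≥ 38.11 mm.
The stress limit governs.

40.0 mm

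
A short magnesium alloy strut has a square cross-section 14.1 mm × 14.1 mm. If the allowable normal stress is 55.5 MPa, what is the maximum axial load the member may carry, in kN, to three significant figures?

A = 198.8 mm².
P_max = σ_allow · A = 55.5 · 198.8 = 11030 N = 11.03 kN.

11.0 kN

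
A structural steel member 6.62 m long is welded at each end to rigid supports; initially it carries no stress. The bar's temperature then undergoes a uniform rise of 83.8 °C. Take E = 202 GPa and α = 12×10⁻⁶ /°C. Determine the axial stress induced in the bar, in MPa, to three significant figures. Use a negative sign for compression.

Free thermal expansion αLΔT = 12e-6 · 6620 · 83.8 = 6.657 mm.
The walls impose strain ε = −(6.657)/6620 = -1.0056e-03; σ = Eε = 202000 · -1.0056e-03 = -203.1 MPa.

-203 MPa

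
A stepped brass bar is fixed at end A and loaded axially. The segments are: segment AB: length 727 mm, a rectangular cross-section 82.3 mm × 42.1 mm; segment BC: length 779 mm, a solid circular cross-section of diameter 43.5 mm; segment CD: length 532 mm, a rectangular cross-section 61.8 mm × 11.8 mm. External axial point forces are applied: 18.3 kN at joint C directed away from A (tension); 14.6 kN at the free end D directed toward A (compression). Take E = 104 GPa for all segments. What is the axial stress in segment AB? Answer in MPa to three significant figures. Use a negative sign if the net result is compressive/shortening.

1.07 MPa

Internal axial forces (sectioning from the free end, tension +): N_CD = -14.6 kN, N_BC = 3.7 kN, N_AB = 3.7 kN.
A_AB = 3465 mm².
σ_AB = N_AB/A_AB = 3700/3465 = 1.068 MPa.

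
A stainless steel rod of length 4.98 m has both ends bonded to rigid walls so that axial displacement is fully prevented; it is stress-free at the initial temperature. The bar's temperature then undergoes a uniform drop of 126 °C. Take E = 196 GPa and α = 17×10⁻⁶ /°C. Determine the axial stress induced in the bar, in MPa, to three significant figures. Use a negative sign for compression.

Free thermal expansion αLΔT = 17e-6 · 4980 · -126 = -10.67 mm.
The walls impose strain ε = −(-10.67)/4980 = 2.1420e-03; σ = Eε = 196000 · 2.1420e-03 = 419.8 MPa.

420 MPa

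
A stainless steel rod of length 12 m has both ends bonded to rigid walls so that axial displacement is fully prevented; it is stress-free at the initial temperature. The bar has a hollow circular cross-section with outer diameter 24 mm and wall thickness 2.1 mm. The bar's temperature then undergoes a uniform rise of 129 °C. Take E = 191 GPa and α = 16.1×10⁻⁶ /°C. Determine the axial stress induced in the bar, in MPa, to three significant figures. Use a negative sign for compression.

Free thermal expansion αLΔT = 16.1e-6 · 12000 · 129 = 24.92 mm.
The walls impose strain ε = −(24.92)/12000 = -2.0769e-03; σ = Eε = 191000 · -2.0769e-03 = -396.7 MPa.

-397 MPa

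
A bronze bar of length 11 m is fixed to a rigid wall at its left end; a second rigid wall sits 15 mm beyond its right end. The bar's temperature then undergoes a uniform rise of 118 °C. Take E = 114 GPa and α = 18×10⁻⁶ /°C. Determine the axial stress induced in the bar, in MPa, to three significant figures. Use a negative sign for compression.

-86.7 MPa

Free thermal expansion αLΔT = 18e-6 · 11000 · 118 = 23.36 mm.
The walls engage after the gap closes; constrained expansion = 23.36 − 15 = 8.364 mm.
The walls impose strain ε = −(8.364)/11000 = -7.6036e-04; σ = Eε = 114000 · -7.6036e-04 = -86.68 MPa.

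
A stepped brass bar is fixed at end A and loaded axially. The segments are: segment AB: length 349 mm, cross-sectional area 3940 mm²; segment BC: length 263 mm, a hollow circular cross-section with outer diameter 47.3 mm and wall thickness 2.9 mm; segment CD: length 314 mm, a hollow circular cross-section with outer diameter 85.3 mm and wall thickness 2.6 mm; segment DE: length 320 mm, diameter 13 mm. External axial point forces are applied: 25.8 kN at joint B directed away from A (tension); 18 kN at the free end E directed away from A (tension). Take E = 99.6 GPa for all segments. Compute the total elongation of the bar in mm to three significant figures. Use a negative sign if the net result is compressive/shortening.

Internal axial forces (sectioning from the free end, tension +): N_DE = 18 kN, N_CD = 18 kN, N_BC = 18 kN, N_AB = 43.8 kN.
A_BC = 404.5 mm².
A_CD = 675.5 mm².
A_DE = 132.7 mm².
δ_AB = 43800·349/(3940·99600) = 0.03895 mm
δ_BC = 18000·263/(404.5·99600) = 0.1175 mm
δ_CD = 18000·314/(675.5·99600) = 0.08401 mm
δ_DE = 18000·320/(132.7·99600) = 0.4357 mm
δ = Σδ_i = 0.6762 mm.

0.676 mm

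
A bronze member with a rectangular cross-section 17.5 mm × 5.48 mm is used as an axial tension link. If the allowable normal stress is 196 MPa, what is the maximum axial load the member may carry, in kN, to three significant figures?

18.8 kN

A = 95.9 mm².
P_max = σ_allow · A = 196 · 95.9 = 18800 N = 18.8 kN.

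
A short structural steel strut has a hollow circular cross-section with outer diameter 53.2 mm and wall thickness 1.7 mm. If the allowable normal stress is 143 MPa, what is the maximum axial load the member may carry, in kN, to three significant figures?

A = 275 mm².
P_max = σ_allow · A = 143 · 275 = 39330 N = 39.33 kN.

39.3 kN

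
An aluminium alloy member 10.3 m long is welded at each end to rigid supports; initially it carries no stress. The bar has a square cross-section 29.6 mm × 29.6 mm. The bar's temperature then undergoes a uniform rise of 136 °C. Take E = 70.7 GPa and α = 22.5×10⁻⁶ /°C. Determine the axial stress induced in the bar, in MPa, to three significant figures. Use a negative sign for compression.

Free thermal expansion αLΔT = 22.5e-6 · 10300 · 136 = 31.52 mm.
The walls impose strain ε = −(31.52)/10300 = -3.0600e-03; σ = Eε = 70700 · -3.0600e-03 = -216.3 MPa.

-216 MPa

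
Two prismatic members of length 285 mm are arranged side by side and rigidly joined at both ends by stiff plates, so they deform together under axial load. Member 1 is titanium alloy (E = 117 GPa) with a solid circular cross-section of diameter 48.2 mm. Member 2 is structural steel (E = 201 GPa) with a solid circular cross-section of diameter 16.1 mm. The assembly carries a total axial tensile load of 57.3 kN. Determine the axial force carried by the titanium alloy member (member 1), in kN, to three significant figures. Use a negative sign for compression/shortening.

A_1 = 1825 mm².
A_2 = 203.6 mm².
Equal strain + equilibrium ⇒ each member carries load in proportion to AE: A₁E₁ = 213500000 N, A₂E₂ = 40920000 N, ΣAE = 254400000 N.
F₁ = P·A₁E₁/ΣAE = 57300·213500000/254400000 = 48080 N.

48.1 kN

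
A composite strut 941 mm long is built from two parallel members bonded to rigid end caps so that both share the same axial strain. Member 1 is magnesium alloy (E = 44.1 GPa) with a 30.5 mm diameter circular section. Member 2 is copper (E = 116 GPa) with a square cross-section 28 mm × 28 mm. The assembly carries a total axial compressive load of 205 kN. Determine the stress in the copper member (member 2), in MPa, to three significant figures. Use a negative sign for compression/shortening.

-193 MPa

A_1 = 730.6 mm².
A_2 = 784 mm².
Equal strain + equilibrium ⇒ each member carries load in proportion to AE: A₁E₁ = 32220000 N, A₂E₂ = 90940000 N, ΣAE = 123200000 N.
σ₂ = P·E₂/ΣAE = -205000·116000/123200000 = -193.1 MPa.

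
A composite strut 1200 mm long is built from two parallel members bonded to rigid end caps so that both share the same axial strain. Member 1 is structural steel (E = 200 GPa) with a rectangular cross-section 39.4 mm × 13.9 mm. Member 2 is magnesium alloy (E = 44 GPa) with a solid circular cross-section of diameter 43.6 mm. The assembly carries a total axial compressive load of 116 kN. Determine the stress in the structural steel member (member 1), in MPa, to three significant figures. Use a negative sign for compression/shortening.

-132 MPa

A_1 = 547.7 mm².
A_2 = 1493 mm².
Equal strain + equilibrium ⇒ each member carries load in proportion to AE: A₁E₁ = 109500000 N, A₂E₂ = 65690000 N, ΣAE = 175200000 N.
σ₁ = P·E₁/ΣAE = -116000·200000/175200000 = -132.4 MPa.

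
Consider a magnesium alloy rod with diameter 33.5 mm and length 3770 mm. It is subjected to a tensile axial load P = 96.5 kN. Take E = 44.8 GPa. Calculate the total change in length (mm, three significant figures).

A = 881.4 mm².
δ_mech = NL/(AE) = 96500·3770/(881.4·44800) = 9.213 mm.

9.21 mm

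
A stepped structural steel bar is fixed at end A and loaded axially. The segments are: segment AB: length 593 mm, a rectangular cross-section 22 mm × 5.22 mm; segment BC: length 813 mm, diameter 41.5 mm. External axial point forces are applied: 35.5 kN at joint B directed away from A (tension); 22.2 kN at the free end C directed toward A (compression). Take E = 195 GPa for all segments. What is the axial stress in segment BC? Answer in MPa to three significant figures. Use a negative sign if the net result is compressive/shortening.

Internal axial forces (sectioning from the free end, tension +): N_BC = -22.2 kN, N_AB = 13.3 kN.
A_BC = 1353 mm².
σ_BC = N_BC/A_BC = -22200/1353 = -16.41 MPa.

-16.4 MPa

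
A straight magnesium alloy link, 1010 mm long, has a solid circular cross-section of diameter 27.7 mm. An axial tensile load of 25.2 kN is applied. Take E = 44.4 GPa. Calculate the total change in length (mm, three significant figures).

0.951 mm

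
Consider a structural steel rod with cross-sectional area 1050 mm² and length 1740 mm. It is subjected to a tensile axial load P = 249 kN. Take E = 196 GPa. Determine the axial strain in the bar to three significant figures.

0.00121

σ = N/A = 237.1 MPa; ε = σ/E = 237.1/196000 = 1.210e-03.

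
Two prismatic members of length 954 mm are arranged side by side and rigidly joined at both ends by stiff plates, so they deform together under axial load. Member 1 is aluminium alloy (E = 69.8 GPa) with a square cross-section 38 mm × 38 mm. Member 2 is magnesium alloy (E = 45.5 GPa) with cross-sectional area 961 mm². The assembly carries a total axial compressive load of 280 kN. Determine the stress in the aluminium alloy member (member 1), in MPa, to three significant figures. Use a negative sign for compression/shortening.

A_1 = 1444 mm².
Equal strain + equilibrium ⇒ each member carries load in proportion to AE: A₁E₁ = 100800000 N, A₂E₂ = 43730000 N, ΣAE = 144500000 N.
σ₁ = P·E₁/ΣAE = -280000·69800/144500000 = -135.2 MPa.

-135 MPa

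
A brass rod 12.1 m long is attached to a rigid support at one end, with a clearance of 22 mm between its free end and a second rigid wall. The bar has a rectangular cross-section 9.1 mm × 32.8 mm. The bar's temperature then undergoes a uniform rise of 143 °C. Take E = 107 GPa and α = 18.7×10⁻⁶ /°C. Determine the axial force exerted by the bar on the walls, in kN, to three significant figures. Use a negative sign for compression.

-27.3 kN

Free thermal expansion αLΔT = 18.7e-6 · 12100 · 143 = 32.36 mm.
The walls engage after the gap closes; constrained expansion = 32.36 − 22 = 10.36 mm.
The walls impose strain ε = −(10.36)/12100 = -8.5592e-04; σ = Eε = 107000 · -8.5592e-04 = -91.58 MPa.
Wall reaction R = σ·A = -91.58·298.5 = -27340 N = -27.34 kN.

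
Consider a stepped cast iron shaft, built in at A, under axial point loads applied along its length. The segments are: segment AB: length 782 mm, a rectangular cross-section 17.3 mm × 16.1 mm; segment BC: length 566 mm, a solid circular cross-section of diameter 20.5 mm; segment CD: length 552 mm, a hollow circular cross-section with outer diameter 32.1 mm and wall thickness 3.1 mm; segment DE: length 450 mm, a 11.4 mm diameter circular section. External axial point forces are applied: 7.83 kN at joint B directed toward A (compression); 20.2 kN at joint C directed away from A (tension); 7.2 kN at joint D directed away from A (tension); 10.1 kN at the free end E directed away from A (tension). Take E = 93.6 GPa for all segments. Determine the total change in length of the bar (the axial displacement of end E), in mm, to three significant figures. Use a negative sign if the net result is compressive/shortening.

Internal axial forces (sectioning from the free end, tension +): N_DE = 10.1 kN, N_CD = 17.3 kN, N_BC = 37.5 kN, N_AB = 29.67 kN.
A_AB = 278.5 mm².
A_BC = 330.1 mm².
A_CD = 282.4 mm².
A_DE = 102.1 mm².
δ_AB = 29670·782/(278.5·93600) = 0.89 mm
δ_BC = 37500·566/(330.1·93600) = 0.687 mm
δ_CD = 17300·552/(282.4·93600) = 0.3612 mm
δ_DE = 10100·450/(102.1·93600) = 0.4757 mm
δ = Σδ_i = 2.414 mm.

2.41 mm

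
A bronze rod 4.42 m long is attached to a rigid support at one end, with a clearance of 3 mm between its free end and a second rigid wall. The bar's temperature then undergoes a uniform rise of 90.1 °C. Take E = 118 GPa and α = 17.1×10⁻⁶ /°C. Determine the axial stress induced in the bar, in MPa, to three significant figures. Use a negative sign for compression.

Free thermal expansion αLΔT = 17.1e-6 · 4420 · 90.1 = 6.81 mm.
The walls engage after the gap closes; constrained expansion = 6.81 − 3 = 3.81 mm.
The walls impose strain ε = −(3.81)/4420 = -8.6198e-04; σ = Eε = 118000 · -8.6198e-04 = -101.7 MPa.

-102 MPa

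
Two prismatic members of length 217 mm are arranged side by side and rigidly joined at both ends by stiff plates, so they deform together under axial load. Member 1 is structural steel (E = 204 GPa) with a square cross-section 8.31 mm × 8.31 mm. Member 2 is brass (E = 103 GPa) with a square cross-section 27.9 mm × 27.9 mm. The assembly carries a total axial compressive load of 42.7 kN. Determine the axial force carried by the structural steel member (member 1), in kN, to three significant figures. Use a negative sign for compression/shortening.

-6.38 kN

A_1 = 69.06 mm².
A_2 = 778.4 mm².
Equal strain + equilibrium ⇒ each member carries load in proportion to AE: A₁E₁ = 14090000 N, A₂E₂ = 80180000 N, ΣAE = 94260000 N.
F₁ = P·A₁E₁/ΣAE = -42700·14090000/94260000 = -6381 N.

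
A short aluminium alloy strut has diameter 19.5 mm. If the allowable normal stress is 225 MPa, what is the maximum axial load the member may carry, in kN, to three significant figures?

A = 298.6 mm².
P_max = σ_allow · A = 225 · 298.6 = 67200 N = 67.2 kN.

67.2 kN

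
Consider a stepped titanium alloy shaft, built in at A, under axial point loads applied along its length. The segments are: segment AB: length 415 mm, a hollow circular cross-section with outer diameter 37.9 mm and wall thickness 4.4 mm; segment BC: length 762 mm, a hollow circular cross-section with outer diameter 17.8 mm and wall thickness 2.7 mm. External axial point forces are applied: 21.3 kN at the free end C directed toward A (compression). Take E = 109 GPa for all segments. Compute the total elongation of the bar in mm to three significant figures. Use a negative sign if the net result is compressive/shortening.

Internal axial forces (sectioning from the free end, tension +): N_BC = -21.3 kN, N_AB = -21.3 kN.
A_AB = 463.1 mm².
A_BC = 128.1 mm².
δ_AB = -21300·415/(463.1·109000) = -0.1751 mm
δ_BC = -21300·762/(128.1·109000) = -1.163 mm
δ = Σδ_i = -1.338 mm.

-1.34 mm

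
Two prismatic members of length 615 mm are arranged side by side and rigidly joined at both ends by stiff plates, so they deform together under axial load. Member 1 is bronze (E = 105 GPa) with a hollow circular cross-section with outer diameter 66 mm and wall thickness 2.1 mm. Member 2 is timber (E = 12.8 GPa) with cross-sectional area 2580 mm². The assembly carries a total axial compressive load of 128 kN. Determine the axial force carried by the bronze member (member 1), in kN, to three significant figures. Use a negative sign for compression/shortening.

-73.3 kN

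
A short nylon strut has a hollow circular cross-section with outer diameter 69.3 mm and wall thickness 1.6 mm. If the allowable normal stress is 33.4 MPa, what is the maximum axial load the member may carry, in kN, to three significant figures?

11.4 kN

A = 340.3 mm².
P_max = σ_allow · A = 33.4 · 340.3 = 11370 N = 11.37 kN.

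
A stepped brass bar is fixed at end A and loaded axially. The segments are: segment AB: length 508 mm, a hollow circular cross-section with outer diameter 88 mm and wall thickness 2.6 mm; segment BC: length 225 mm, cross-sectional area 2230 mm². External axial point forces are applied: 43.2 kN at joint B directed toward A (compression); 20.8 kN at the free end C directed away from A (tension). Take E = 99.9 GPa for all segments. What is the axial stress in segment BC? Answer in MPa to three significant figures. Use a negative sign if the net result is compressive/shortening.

Internal axial forces (sectioning from the free end, tension +): N_BC = 20.8 kN, N_AB = -22.4 kN.
σ_BC = N_BC/A_BC = 20800/2230 = 9.327 MPa.

9.33 MPa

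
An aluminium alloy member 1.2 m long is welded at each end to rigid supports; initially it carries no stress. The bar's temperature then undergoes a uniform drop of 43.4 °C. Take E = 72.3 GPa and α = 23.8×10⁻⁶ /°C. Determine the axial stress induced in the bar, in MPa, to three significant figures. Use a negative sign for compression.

74.7 MPa

Free thermal expansion αLΔT = 23.8e-6 · 1200 · -43.4 = -1.24 mm.
The walls impose strain ε = −(-1.24)/1200 = 1.0329e-03; σ = Eε = 72300 · 1.0329e-03 = 74.68 MPa.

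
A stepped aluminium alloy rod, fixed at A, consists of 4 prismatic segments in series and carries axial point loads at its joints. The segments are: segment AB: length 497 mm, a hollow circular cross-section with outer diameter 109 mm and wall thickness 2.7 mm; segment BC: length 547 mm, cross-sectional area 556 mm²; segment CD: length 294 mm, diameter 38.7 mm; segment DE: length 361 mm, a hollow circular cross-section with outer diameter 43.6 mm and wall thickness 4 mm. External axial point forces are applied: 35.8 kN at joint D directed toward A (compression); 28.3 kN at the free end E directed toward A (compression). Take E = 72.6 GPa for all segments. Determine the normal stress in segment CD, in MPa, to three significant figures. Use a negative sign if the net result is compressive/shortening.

Internal axial forces (sectioning from the free end, tension +): N_DE = -28.3 kN, N_CD = -64.1 kN, N_BC = -64.1 kN, N_AB = -64.1 kN.
A_CD = 1176 mm².
σ_CD = N_CD/A_CD = -64100/1176 = -54.49 MPa.

-54.5 MPa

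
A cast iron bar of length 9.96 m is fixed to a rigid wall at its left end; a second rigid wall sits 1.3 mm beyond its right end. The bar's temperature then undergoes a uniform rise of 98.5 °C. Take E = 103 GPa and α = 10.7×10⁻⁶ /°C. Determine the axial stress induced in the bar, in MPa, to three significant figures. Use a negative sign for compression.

Free thermal expansion αLΔT = 10.7e-6 · 9960 · 98.5 = 10.5 mm.
The walls engage after the gap closes; constrained expansion = 10.5 − 1.3 = 9.197 mm.
The walls impose strain ε = −(9.197)/9960 = -9.2343e-04; σ = Eε = 103000 · -9.2343e-04 = -95.11 MPa.

-95.1 MPa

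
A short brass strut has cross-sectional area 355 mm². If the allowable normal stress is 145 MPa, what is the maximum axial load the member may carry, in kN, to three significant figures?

51.5 kN

P_max = σ_allow · A = 145 · 355 = 51480 N = 51.48 kN.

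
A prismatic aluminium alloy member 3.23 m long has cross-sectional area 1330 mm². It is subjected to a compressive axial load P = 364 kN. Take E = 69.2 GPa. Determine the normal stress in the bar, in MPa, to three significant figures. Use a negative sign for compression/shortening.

-274 MPa

σ = N/A = -364000/1330 = -273.7 MPa.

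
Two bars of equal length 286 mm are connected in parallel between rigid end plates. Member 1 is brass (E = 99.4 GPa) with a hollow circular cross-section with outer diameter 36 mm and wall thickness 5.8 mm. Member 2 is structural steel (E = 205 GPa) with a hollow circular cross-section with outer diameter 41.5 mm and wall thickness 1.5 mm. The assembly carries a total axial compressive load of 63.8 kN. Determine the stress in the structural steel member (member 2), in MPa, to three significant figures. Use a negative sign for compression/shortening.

-140 MPa

A_1 = 550.3 mm².
A_2 = 188.5 mm².
Equal strain + equilibrium ⇒ each member carries load in proportion to AE: A₁E₁ = 54700000 N, A₂E₂ = 38640000 N, ΣAE = 93340000 N.
σ₂ = P·E₂/ΣAE = -63800·205000/93340000 = -140.1 MPa.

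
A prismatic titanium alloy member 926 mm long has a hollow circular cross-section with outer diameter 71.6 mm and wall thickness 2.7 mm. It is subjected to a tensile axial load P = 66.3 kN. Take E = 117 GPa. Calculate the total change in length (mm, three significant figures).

0.898 mm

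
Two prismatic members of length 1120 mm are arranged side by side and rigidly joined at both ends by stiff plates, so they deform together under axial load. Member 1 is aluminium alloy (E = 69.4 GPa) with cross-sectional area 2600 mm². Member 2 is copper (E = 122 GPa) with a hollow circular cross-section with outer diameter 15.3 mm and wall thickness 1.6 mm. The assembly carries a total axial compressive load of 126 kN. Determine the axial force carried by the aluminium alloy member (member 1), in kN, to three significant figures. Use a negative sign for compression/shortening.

A_2 = 68.86 mm².
Equal strain + equilibrium ⇒ each member carries load in proportion to AE: A₁E₁ = 180400000 N, A₂E₂ = 8401000 N, ΣAE = 188800000 N.
F₁ = P·A₁E₁/ΣAE = -126000·180400000/188800000 = -120400 N.

-120 kN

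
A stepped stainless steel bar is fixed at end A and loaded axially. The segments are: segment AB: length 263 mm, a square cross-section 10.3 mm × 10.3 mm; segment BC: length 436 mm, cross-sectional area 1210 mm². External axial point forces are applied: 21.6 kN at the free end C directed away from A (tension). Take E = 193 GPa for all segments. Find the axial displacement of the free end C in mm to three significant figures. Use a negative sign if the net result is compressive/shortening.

0.318 mm

Internal axial forces (sectioning from the free end, tension +): N_BC = 21.6 kN, N_AB = 21.6 kN.
A_AB = 106.1 mm².
δ_AB = 21600·263/(106.1·193000) = 0.2774 mm
δ_BC = 21600·436/(1210·193000) = 0.04033 mm
δ = Σδ_i = 0.3178 mm.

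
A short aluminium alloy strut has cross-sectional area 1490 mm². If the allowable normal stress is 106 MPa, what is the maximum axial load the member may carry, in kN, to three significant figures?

158 kN

P_max = σ_allow · A = 106 · 1490 = 157900 N = 157.9 kN.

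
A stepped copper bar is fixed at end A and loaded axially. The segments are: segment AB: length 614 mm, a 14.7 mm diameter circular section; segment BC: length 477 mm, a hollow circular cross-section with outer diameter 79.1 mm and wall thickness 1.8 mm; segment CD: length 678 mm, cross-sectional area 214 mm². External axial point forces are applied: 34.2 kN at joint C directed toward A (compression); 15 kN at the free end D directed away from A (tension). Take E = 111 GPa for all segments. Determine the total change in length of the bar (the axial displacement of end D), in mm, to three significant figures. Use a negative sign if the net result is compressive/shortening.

Internal axial forces (sectioning from the free end, tension +): N_CD = 15 kN, N_BC = -19.2 kN, N_AB = -19.2 kN.
A_AB = 169.7 mm².
A_BC = 437.1 mm².
δ_AB = -19200·614/(169.7·111000) = -0.6258 mm
δ_BC = -19200·477/(437.1·111000) = -0.1888 mm
δ_CD = 15000·678/(214·111000) = 0.4281 mm
δ = Σδ_i = -0.3864 mm.

-0.386 mm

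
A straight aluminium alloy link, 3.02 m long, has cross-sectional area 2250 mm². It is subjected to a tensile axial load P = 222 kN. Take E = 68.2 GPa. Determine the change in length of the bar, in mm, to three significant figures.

δ_mech = NL/(AE) = 222000·3020/(2250·68200) = 4.369 mm.

4.37 mm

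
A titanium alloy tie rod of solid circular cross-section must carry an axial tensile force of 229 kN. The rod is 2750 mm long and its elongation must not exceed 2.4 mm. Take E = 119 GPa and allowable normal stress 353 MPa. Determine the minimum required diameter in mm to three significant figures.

53.0 mm

Required area A ≥ P/σ_allow = 229000/353 = 648.7 mm².
For a solid circular section, d ≥ √(4A/π) = 28.74 mm.
Elongation limit: A ≥ PL/(Eδ_allow) = 229000·2750/(119000·2.4) = 2205 mm² ⇒ d ≥ 52.99 mm.
The elongation limit governs.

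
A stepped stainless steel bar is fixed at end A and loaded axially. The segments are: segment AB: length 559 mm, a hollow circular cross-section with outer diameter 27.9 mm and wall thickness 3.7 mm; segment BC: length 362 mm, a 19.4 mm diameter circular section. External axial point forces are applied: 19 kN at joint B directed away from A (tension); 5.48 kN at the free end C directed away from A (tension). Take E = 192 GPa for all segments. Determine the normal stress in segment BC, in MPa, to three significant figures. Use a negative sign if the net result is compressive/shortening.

18.5 MPa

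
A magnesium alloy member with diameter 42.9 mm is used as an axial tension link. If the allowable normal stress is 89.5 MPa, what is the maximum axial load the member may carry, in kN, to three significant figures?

129 kN

A = 1445 mm².
P_max = σ_allow · A = 89.5 · 1445 = 129400 N = 129.4 kN.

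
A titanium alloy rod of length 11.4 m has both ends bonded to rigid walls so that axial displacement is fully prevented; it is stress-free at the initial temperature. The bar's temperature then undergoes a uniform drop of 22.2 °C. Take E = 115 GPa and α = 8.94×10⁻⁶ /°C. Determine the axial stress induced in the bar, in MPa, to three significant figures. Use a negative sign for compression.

Free thermal expansion αLΔT = 8.94e-6 · 11400 · -22.2 = -2.263 mm.
The walls impose strain ε = −(-2.263)/11400 = 1.9847e-04; σ = Eε = 115000 · 1.9847e-04 = 22.82 MPa.

22.8 MPa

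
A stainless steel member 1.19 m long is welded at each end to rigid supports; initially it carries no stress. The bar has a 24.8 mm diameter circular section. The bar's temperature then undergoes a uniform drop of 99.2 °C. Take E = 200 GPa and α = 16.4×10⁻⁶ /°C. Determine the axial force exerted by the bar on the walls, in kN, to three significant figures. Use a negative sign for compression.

157 kN

Free thermal expansion αLΔT = 16.4e-6 · 1190 · -99.2 = -1.936 mm.
The walls impose strain ε = −(-1.936)/1190 = 1.6269e-03; σ = Eε = 200000 · 1.6269e-03 = 325.4 MPa.
Wall reaction R = σ·A = 325.4·483.1 = 157200 N = 157.2 kN.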